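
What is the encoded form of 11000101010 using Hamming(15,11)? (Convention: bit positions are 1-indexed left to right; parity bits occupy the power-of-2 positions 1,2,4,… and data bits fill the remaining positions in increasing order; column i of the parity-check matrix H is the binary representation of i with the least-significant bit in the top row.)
Codeword c = d · G (mod 2), d = 11000101010:
  c[0] = d·G[:,0] = (11000101010)·(11011010101) mod 2 = 1+1+0+0+0+0+0+0+0+0+0 mod 2 = 0
  c[1] = d·G[:,1] = (11000101010)·(10110110011) mod 2 = 1+0+0+0+0+1+0+0+0+1+0 mod 2 = 1
  c[2] = d·G[:,2] = (11000101010)·(10000000000) mod 2 = 1+0+0+0+0+0+0+0+0+0+0 mod 2 = 1
  c[3] = d·G[:,3] = (11000101010)·(01110001111) mod 2 = 0+1+0+0+0+0+0+1+0+1+0 mod 2 = 1
  c[4] = d·G[:,4] = (11000101010)·(01000000000) mod 2 = 0+1+0+0+0+0+0+0+0+0+0 mod 2 = 1
  c[5] = d·G[:,5] = (11000101010)·(00100000000) mod 2 = 0+0+0+0+0+0+0+0+0+0+0 mod 2 = 0
  c[6] = d·G[:,6] = (11000101010)·(00010000000) mod 2 = 0+0+0+0+0+0+0+0+0+0+0 mod 2 = 0
  c[7] = d·G[:,7] = (11000101010)·(00001111111) mod 2 = 0+0+0+0+0+1+0+1+0+1+0 mod 2 = 1
  c[8] = d·G[:,8] = (11000101010)·(00001000000) mod 2 = 0+0+0+0+0+0+0+0+0+0+0 mod 2 = 0
  c[9] = d·G[:,9] = (11000101010)·(00000100000) mod 2 = 0+0+0+0+0+1+0+0+0+0+0 mod 2 = 1
  c[10] = d·G[:,10] = (11000101010)·(00000010000) mod 2 = 0+0+0+0+0+0+0+0+0+0+0 mod 2 = 0
  c[11] = d·G[:,11] = (11000101010)·(00000001000) mod 2 = 0+0+0+0+0+0+0+1+0+0+0 mod 2 = 1
  c[12] = d·G[:,12] = (11000101010)·(00000000100) mod 2 = 0+0+0+0+0+0+0+0+0+0+0 mod 2 = 0
  c[13] = d·G[:,13] = (11000101010)·(00000000010) mod 2 = 0+0+0+0+0+0+0+0+0+1+0 mod 2 = 1
  c[14] = d·G[:,14] = (11000101010)·(00000000001) mod 2 = 0+0+0+0+0+0+0+0+0+0+0 mod 2 = 0
Codeword = 011110010101010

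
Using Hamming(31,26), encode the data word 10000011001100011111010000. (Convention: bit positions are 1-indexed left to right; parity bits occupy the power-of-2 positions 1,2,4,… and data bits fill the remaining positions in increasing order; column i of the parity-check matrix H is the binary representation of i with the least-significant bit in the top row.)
Codeword c = d · G (mod 2), d = 10000011001100011111010000:
  c[0] = d·G[:,0] = (10000011001100011111010000)·(11011010101101010101010101) mod 2 = 1+0+0+0+0+0+1+0+0+0+1+1+0+0+0+1+0+1+0+1+0+1+0+0+0+0 mod 2 = 0
  c[1] = d·G[:,1] = (10000011001100011111010000)·(10110110011011001100110011) mod 2 = 1+0+0+0+0+0+1+0+0+0+1+0+0+0+0+0+1+1+0+0+0+1+0+0+0+0 mod 2 = 0
  c[2] = d·G[:,2] = (10000011001100011111010000)·(10000000000000000000000000) mod 2 = 1+0+0+0+0+0+0+0+0+0+0+0+0+0+0+0+0+0+0+0+0+0+0+0+0+0 mod 2 = 1
  c[3] = d·G[:,3] = (10000011001100011111010000)·(01110001111000111100001111) mod 2 = 0+0+0+0+0+0+0+1+0+0+1+0+0+0+0+1+1+1+0+0+0+0+0+0+0+0 mod 2 = 1
  c[4] = d·G[:,4] = (10000011001100011111010000)·(01000000000000000000000000) mod 2 = 0+0+0+0+0+0+0+0+0+0+0+0+0+0+0+0+0+0+0+0+0+0+0+0+0+0 mod 2 = 0
  c[5] = d·G[:,5] = (10000011001100011111010000)·(00100000000000000000000000) mod 2 = 0+0+0+0+0+0+0+0+0+0+0+0+0+0+0+0+0+0+0+0+0+0+0+0+0+0 mod 2 = 0
  c[6] = d·G[:,6] = (10000011001100011111010000)·(00010000000000000000000000) mod 2 = 0+0+0+0+0+0+0+0+0+0+0+0+0+0+0+0+0+0+0+0+0+0+0+0+0+0 mod 2 = 0
  c[7] = d·G[:,7] = (10000011001100011111010000)·(00001111111000000011111111) mod 2 = 0+0+0+0+0+0+1+1+0+0+1+0+0+0+0+0+0+0+1+1+0+1+0+0+0+0 mod 2 = 0
  c[8] = d·G[:,8] = (10000011001100011111010000)·(00001000000000000000000000) mod 2 = 0+0+0+0+0+0+0+0+0+0+0+0+0+0+0+0+0+0+0+0+0+0+0+0+0+0 mod 2 = 0
  c[9] = d·G[:,9] = (10000011001100011111010000)·(00000100000000000000000000) mod 2 = 0+0+0+0+0+0+0+0+0+0+0+0+0+0+0+0+0+0+0+0+0+0+0+0+0+0 mod 2 = 0
  c[10] = d·G[:,10] = (10000011001100011111010000)·(00000010000000000000000000) mod 2 = 0+0+0+0+0+0+1+0+0+0+0+0+0+0+0+0+0+0+0+0+0+0+0+0+0+0 mod 2 = 1
  c[11] = d·G[:,11] = (10000011001100011111010000)·(00000001000000000000000000) mod 2 = 0+0+0+0+0+0+0+1+0+0+0+0+0+0+0+0+0+0+0+0+0+0+0+0+0+0 mod 2 = 1
  c[12] = d·G[:,12] = (10000011001100011111010000)·(00000000100000000000000000) mod 2 = 0+0+0+0+0+0+0+0+0+0+0+0+0+0+0+0+0+0+0+0+0+0+0+0+0+0 mod 2 = 0
  c[13] = d·G[:,13] = (10000011001100011111010000)·(00000000010000000000000000) mod 2 = 0+0+0+0+0+0+0+0+0+0+0+0+0+0+0+0+0+0+0+0+0+0+0+0+0+0 mod 2 = 0
  c[14] = d·G[:,14] = (10000011001100011111010000)·(00000000001000000000000000) mod 2 = 0+0+0+0+0+0+0+0+0+0+1+0+0+0+0+0+0+0+0+0+0+0+0+0+0+0 mod 2 = 1
  c[15] = d·G[:,15] = (10000011001100011111010000)·(00000000000111111111111111) mod 2 = 0+0+0+0+0+0+0+0+0+0+0+1+0+0+0+1+1+1+1+1+0+1+0+0+0+0 mod 2 = 1
  c[16] = d·G[:,16] = (10000011001100011111010000)·(00000000000100000000000000) mod 2 = 0+0+0+0+0+0+0+0+0+0+0+1+0+0+0+0+0+0+0+0+0+0+0+0+0+0 mod 2 = 1
  c[17] = d·G[:,17] = (10000011001100011111010000)·(00000000000010000000000000) mod 2 = 0+0+0+0+0+0+0+0+0+0+0+0+0+0+0+0+0+0+0+0+0+0+0+0+0+0 mod 2 = 0
  c[18] = d·G[:,18] = (10000011001100011111010000)·(00000000000001000000000000) mod 2 = 0+0+0+0+0+0+0+0+0+0+0+0+0+0+0+0+0+0+0+0+0+0+0+0+0+0 mod 2 = 0
  c[19] = d·G[:,19] = (10000011001100011111010000)·(00000000000000100000000000) mod 2 = 0+0+0+0+0+0+0+0+0+0+0+0+0+0+0+0+0+0+0+0+0+0+0+0+0+0 mod 2 = 0
  c[20] = d·G[:,20] = (10000011001100011111010000)·(00000000000000010000000000) mod 2 = 0+0+0+0+0+0+0+0+0+0+0+0+0+0+0+1+0+0+0+0+0+0+0+0+0+0 mod 2 = 1
  c[21] = d·G[:,21] = (10000011001100011111010000)·(00000000000000001000000000) mod 2 = 0+0+0+0+0+0+0+0+0+0+0+0+0+0+0+0+1+0+0+0+0+0+0+0+0+0 mod 2 = 1
  c[22] = d·G[:,22] = (10000011001100011111010000)·(00000000000000000100000000) mod 2 = 0+0+0+0+0+0+0+0+0+0+0+0+0+0+0+0+0+1+0+0+0+0+0+0+0+0 mod 2 = 1
  c[23] = d·G[:,23] = (10000011001100011111010000)·(00000000000000000010000000) mod 2 = 0+0+0+0+0+0+0+0+0+0+0+0+0+0+0+0+0+0+1+0+0+0+0+0+0+0 mod 2 = 1
  c[24] = d·G[:,24] = (10000011001100011111010000)·(00000000000000000001000000) mod 2 = 0+0+0+0+0+0+0+0+0+0+0+0+0+0+0+0+0+0+0+1+0+0+0+0+0+0 mod 2 = 1
  c[25] = d·G[:,25] = (10000011001100011111010000)·(00000000000000000000100000) mod 2 = 0+0+0+0+0+0+0+0+0+0+0+0+0+0+0+0+0+0+0+0+0+0+0+0+0+0 mod 2 = 0
  c[26] = d·G[:,26] = (10000011001100011111010000)·(00000000000000000000010000) mod 2 = 0+0+0+0+0+0+0+0+0+0+0+0+0+0+0+0+0+0+0+0+0+1+0+0+0+0 mod 2 = 1
  c[27] = d·G[:,27] = (10000011001100011111010000)·(00000000000000000000001000) mod 2 = 0+0+0+0+0+0+0+0+0+0+0+0+0+0+0+0+0+0+0+0+0+0+0+0+0+0 mod 2 = 0
  c[28] = d·G[:,28] = (10000011001100011111010000)·(00000000000000000000000100) mod 2 = 0+0+0+0+0+0+0+0+0+0+0+0+0+0+0+0+0+0+0+0+0+0+0+0+0+0 mod 2 = 0
  c[29] = d·G[:,29] = (10000011001100011111010000)·(00000000000000000000000010) mod 2 = 0+0+0+0+0+0+0+0+0+0+0+0+0+0+0+0+0+0+0+0+0+0+0+0+0+0 mod 2 = 0
  c[30] = d·G[:,30] = (10000011001100011111010000)·(00000000000000000000000001) mod 2 = 0+0+0+0+0+0+0+0+0+0+0+0+0+0+0+0+0+0+0+0+0+0+0+0+0+0 mod 2 = 0
Codeword = 0011000000110011100011111010000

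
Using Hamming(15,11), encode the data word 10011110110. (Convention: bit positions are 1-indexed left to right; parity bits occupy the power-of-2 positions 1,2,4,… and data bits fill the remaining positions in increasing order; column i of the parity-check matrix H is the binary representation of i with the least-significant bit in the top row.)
Codeword c = d · G (mod 2), d = 10011110110:
  c[0] = d·G[:,0] = (10011110110)·(11011010101) mod 2 = 1+0+0+1+1+0+1+0+1+0+0 mod 2 = 1
  c[1] = d·G[:,1] = (10011110110)·(10110110011) mod 2 = 1+0+0+1+0+1+1+0+0+1+0 mod 2 = 1
  c[2] = d·G[:,2] = (10011110110)·(10000000000) mod 2 = 1+0+0+0+0+0+0+0+0+0+0 mod 2 = 1
  c[3] = d·G[:,3] = (10011110110)·(01110001111) mod 2 = 0+0+0+1+0+0+0+0+1+1+0 mod 2 = 1
  c[4] = d·G[:,4] = (10011110110)·(01000000000) mod 2 = 0+0+0+0+0+0+0+0+0+0+0 mod 2 = 0
  c[5] = d·G[:,5] = (10011110110)·(00100000000) mod 2 = 0+0+0+0+0+0+0+0+0+0+0 mod 2 = 0
  c[6] = d·G[:,6] = (10011110110)·(00010000000) mod 2 = 0+0+0+1+0+0+0+0+0+0+0 mod 2 = 1
  c[7] = d·G[:,7] = (10011110110)·(00001111111) mod 2 = 0+0+0+0+1+1+1+0+1+1+0 mod 2 = 1
  c[8] = d·G[:,8] = (10011110110)·(00001000000) mod 2 = 0+0+0+0+1+0+0+0+0+0+0 mod 2 = 1
  c[9] = d·G[:,9] = (10011110110)·(00000100000) mod 2 = 0+0+0+0+0+1+0+0+0+0+0 mod 2 = 1
  c[10] = d·G[:,10] = (10011110110)·(00000010000) mod 2 = 0+0+0+0+0+0+1+0+0+0+0 mod 2 = 1
  c[11] = d·G[:,11] = (10011110110)·(00000001000) mod 2 = 0+0+0+0+0+0+0+0+0+0+0 mod 2 = 0
  c[12] = d·G[:,12] = (10011110110)·(00000000100) mod 2 = 0+0+0+0+0+0+0+0+1+0+0 mod 2 = 1
  c[13] = d·G[:,13] = (10011110110)·(00000000010) mod 2 = 0+0+0+0+0+0+0+0+0+1+0 mod 2 = 1
  c[14] = d·G[:,14] = (10011110110)·(00000000001) mod 2 = 0+0+0+0+0+0+0+0+0+0+0 mod 2 = 0
Codeword = 111100111110110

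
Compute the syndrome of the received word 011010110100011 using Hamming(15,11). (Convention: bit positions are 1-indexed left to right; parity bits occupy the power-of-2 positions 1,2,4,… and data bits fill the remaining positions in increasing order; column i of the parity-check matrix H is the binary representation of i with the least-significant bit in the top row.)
Syndrome s = H · r^T (mod 2), r = 011010110100011:
  s[0] = (101010101010101)·(011010110100011) mod 2 = 0+0+1+0+1+0+1+0+0+0+0+0+0+0+1 mod 2 = 0
  s[1] = (011001100110011)·(011010110100011) mod 2 = 0+1+1+0+0+0+1+0+0+1+0+0+0+1+1 mod 2 = 0
  s[2] = (000111100001111)·(011010110100011) mod 2 = 0+0+0+0+1+0+1+0+0+0+0+0+0+1+1 mod 2 = 0
  s[3] = (000000011111111)·(011010110100011) mod 2 = 0+0+0+0+0+0+0+1+0+1+0+0+0+1+1 mod 2 = 0
Syndrome = 0000
s = 0: no error detected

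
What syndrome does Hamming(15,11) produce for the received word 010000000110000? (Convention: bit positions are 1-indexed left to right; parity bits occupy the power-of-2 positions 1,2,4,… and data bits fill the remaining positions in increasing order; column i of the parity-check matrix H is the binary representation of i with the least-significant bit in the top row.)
Syndrome s = H · r^T (mod 2), r = 010000000110000:
  s[0] = (101010101010101)·(010000000110000) mod 2 = 0+0+0+0+0+0+0+0+0+0+1+0+0+0+0 mod 2 = 1
  s[1] = (011001100110011)·(010000000110000) mod 2 = 0+1+0+0+0+0+0+0+0+1+1+0+0+0+0 mod 2 = 1
  s[2] = (000111100001111)·(010000000110000) mod 2 = 0+0+0+0+0+0+0+0+0+0+0+0+0+0+0 mod 2 = 0
  s[3] = (000000011111111)·(010000000110000) mod 2 = 0+0+0+0+0+0+0+0+0+1+1+0+0+0+0 mod 2 = 0
Syndrome = 1100
Non-zero syndrome: error at position 3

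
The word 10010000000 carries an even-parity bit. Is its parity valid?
Sum of all bits: 1+0+0+1+0+0+0+0+0+0+0 = 2; 2 mod 2 = 0. Result is 0 → valid parity.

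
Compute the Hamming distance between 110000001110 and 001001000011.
XOR = 111001001101, count of 1s = 7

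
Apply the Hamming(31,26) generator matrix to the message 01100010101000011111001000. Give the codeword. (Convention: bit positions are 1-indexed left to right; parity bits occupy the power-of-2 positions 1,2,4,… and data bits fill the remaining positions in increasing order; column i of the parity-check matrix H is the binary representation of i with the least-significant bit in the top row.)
Codeword c = d · G (mod 2), d = 01100010101000011111001000:
  c[0] = d·G[:,0] = (01100010101000011111001000)·(11011010101101010101010101) mod 2 = 0+1+0+0+0+0+1+0+1+0+1+0+0+0+0+1+0+1+0+1+0+0+0+0+0+0 mod 2 = 1
  c[1] = d·G[:,1] = (01100010101000011111001000)·(10110110011011001100110011) mod 2 = 0+0+1+0+0+0+1+0+0+0+1+0+0+0+0+0+1+1+0+0+0+0+0+0+0+0 mod 2 = 1
  c[2] = d·G[:,2] = (01100010101000011111001000)·(10000000000000000000000000) mod 2 = 0+0+0+0+0+0+0+0+0+0+0+0+0+0+0+0+0+0+0+0+0+0+0+0+0+0 mod 2 = 0
  c[3] = d·G[:,3] = (01100010101000011111001000)·(01110001111000111100001111) mod 2 = 0+1+1+0+0+0+0+0+1+0+1+0+0+0+0+1+1+1+0+0+0+0+1+0+0+0 mod 2 = 0
  c[4] = d·G[:,4] = (01100010101000011111001000)·(01000000000000000000000000) mod 2 = 0+1+0+0+0+0+0+0+0+0+0+0+0+0+0+0+0+0+0+0+0+0+0+0+0+0 mod 2 = 1
  c[5] = d·G[:,5] = (01100010101000011111001000)·(00100000000000000000000000) mod 2 = 0+0+1+0+0+0+0+0+0+0+0+0+0+0+0+0+0+0+0+0+0+0+0+0+0+0 mod 2 = 1
  c[6] = d·G[:,6] = (01100010101000011111001000)·(00010000000000000000000000) mod 2 = 0+0+0+0+0+0+0+0+0+0+0+0+0+0+0+0+0+0+0+0+0+0+0+0+0+0 mod 2 = 0
  c[7] = d·G[:,7] = (01100010101000011111001000)·(00001111111000000011111111) mod 2 = 0+0+0+0+0+0+1+0+1+0+1+0+0+0+0+0+0+0+1+1+0+0+1+0+0+0 mod 2 = 0
  c[8] = d·G[:,8] = (01100010101000011111001000)·(00001000000000000000000000) mod 2 = 0+0+0+0+0+0+0+0+0+0+0+0+0+0+0+0+0+0+0+0+0+0+0+0+0+0 mod 2 = 0
  c[9] = d·G[:,9] = (01100010101000011111001000)·(00000100000000000000000000) mod 2 = 0+0+0+0+0+0+0+0+0+0+0+0+0+0+0+0+0+0+0+0+0+0+0+0+0+0 mod 2 = 0
  c[10] = d·G[:,10] = (01100010101000011111001000)·(00000010000000000000000000) mod 2 = 0+0+0+0+0+0+1+0+0+0+0+0+0+0+0+0+0+0+0+0+0+0+0+0+0+0 mod 2 = 1
  c[11] = d·G[:,11] = (01100010101000011111001000)·(00000001000000000000000000) mod 2 = 0+0+0+0+0+0+0+0+0+0+0+0+0+0+0+0+0+0+0+0+0+0+0+0+0+0 mod 2 = 0
  c[12] = d·G[:,12] = (01100010101000011111001000)·(00000000100000000000000000) mod 2 = 0+0+0+0+0+0+0+0+1+0+0+0+0+0+0+0+0+0+0+0+0+0+0+0+0+0 mod 2 = 1
  c[13] = d·G[:,13] = (01100010101000011111001000)·(00000000010000000000000000) mod 2 = 0+0+0+0+0+0+0+0+0+0+0+0+0+0+0+0+0+0+0+0+0+0+0+0+0+0 mod 2 = 0
  c[14] = d·G[:,14] = (01100010101000011111001000)·(00000000001000000000000000) mod 2 = 0+0+0+0+0+0+0+0+0+0+1+0+0+0+0+0+0+0+0+0+0+0+0+0+0+0 mod 2 = 1
  c[15] = d·G[:,15] = (01100010101000011111001000)·(00000000000111111111111111) mod 2 = 0+0+0+0+0+0+0+0+0+0+0+0+0+0+0+1+1+1+1+1+0+0+1+0+0+0 mod 2 = 0
  c[16] = d·G[:,16] = (01100010101000011111001000)·(00000000000100000000000000) mod 2 = 0+0+0+0+0+0+0+0+0+0+0+0+0+0+0+0+0+0+0+0+0+0+0+0+0+0 mod 2 = 0
  c[17] = d·G[:,17] = (01100010101000011111001000)·(00000000000010000000000000) mod 2 = 0+0+0+0+0+0+0+0+0+0+0+0+0+0+0+0+0+0+0+0+0+0+0+0+0+0 mod 2 = 0
  c[18] = d·G[:,18] = (01100010101000011111001000)·(00000000000001000000000000) mod 2 = 0+0+0+0+0+0+0+0+0+0+0+0+0+0+0+0+0+0+0+0+0+0+0+0+0+0 mod 2 = 0
  c[19] = d·G[:,19] = (01100010101000011111001000)·(00000000000000100000000000) mod 2 = 0+0+0+0+0+0+0+0+0+0+0+0+0+0+0+0+0+0+0+0+0+0+0+0+0+0 mod 2 = 0
  c[20] = d·G[:,20] = (01100010101000011111001000)·(00000000000000010000000000) mod 2 = 0+0+0+0+0+0+0+0+0+0+0+0+0+0+0+1+0+0+0+0+0+0+0+0+0+0 mod 2 = 1
  c[21] = d·G[:,21] = (01100010101000011111001000)·(00000000000000001000000000) mod 2 = 0+0+0+0+0+0+0+0+0+0+0+0+0+0+0+0+1+0+0+0+0+0+0+0+0+0 mod 2 = 1
  c[22] = d·G[:,22] = (01100010101000011111001000)·(00000000000000000100000000) mod 2 = 0+0+0+0+0+0+0+0+0+0+0+0+0+0+0+0+0+1+0+0+0+0+0+0+0+0 mod 2 = 1
  c[23] = d·G[:,23] = (01100010101000011111001000)·(00000000000000000010000000) mod 2 = 0+0+0+0+0+0+0+0+0+0+0+0+0+0+0+0+0+0+1+0+0+0+0+0+0+0 mod 2 = 1
  c[24] = d·G[:,24] = (01100010101000011111001000)·(00000000000000000001000000) mod 2 = 0+0+0+0+0+0+0+0+0+0+0+0+0+0+0+0+0+0+0+1+0+0+0+0+0+0 mod 2 = 1
  c[25] = d·G[:,25] = (01100010101000011111001000)·(00000000000000000000100000) mod 2 = 0+0+0+0+0+0+0+0+0+0+0+0+0+0+0+0+0+0+0+0+0+0+0+0+0+0 mod 2 = 0
  c[26] = d·G[:,26] = (01100010101000011111001000)·(00000000000000000000010000) mod 2 = 0+0+0+0+0+0+0+0+0+0+0+0+0+0+0+0+0+0+0+0+0+0+0+0+0+0 mod 2 = 0
  c[27] = d·G[:,27] = (01100010101000011111001000)·(00000000000000000000001000) mod 2 = 0+0+0+0+0+0+0+0+0+0+0+0+0+0+0+0+0+0+0+0+0+0+1+0+0+0 mod 2 = 1
  c[28] = d·G[:,28] = (01100010101000011111001000)·(00000000000000000000000100) mod 2 = 0+0+0+0+0+0+0+0+0+0+0+0+0+0+0+0+0+0+0+0+0+0+0+0+0+0 mod 2 = 0
  c[29] = d·G[:,29] = (01100010101000011111001000)·(00000000000000000000000010) mod 2 = 0+0+0+0+0+0+0+0+0+0+0+0+0+0+0+0+0+0+0+0+0+0+0+0+0+0 mod 2 = 0
  c[30] = d·G[:,30] = (01100010101000011111001000)·(00000000000000000000000001) mod 2 = 0+0+0+0+0+0+0+0+0+0+0+0+0+0+0+0+0+0+0+0+0+0+0+0+0+0 mod 2 = 0
Codeword = 1100110000101010000011111001000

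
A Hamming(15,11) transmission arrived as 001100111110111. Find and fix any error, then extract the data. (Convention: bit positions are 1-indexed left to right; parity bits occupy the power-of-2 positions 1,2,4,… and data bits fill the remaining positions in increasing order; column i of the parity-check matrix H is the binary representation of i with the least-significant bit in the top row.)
Syndrome s = H · r^T (mod 2), r = 001100111110111:
  s[0] = (101010101010101)·(001100111110111) mod 2 = 0+0+1+0+0+0+1+0+1+0+1+0+1+0+1 mod 2 = 0
  s[1] = (011001100110011)·(001100111110111) mod 2 = 0+0+1+0+0+0+1+0+0+1+1+0+0+1+1 mod 2 = 0
  s[2] = (000111100001111)·(001100111110111) mod 2 = 0+0+0+1+0+0+1+0+0+0+0+0+1+1+1 mod 2 = 1
  s[3] = (000000011111111)·(001100111110111) mod 2 = 0+0+0+0+0+0+0+1+1+1+1+0+1+1+1 mod 2 = 1
Syndrome = 0011
Column 12 of H equals this syndrome → error at bit 12 (1-indexed).
Flip bit 12: 001100111110111 → 001100111111111
Extract data bits at positions {3,5,6,7,9,10,11,12,13,14,15}: 10011111111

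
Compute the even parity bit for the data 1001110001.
Sum of data bits: 1+0+0+1+1+1+0+0+0+1 = 5.
5 mod 2 = 1, so parity bit = 1.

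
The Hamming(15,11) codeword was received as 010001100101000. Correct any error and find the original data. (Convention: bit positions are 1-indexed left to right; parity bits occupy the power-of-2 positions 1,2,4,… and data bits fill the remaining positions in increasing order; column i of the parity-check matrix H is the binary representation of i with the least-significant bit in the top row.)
Syndrome s = H · r^T (mod 2), r = 010001100101000:
  s[0] = (101010101010101)·(010001100101000) mod 2 = 0+0+0+0+0+0+1+0+0+0+0+0+0+0+0 mod 2 = 1
  s[1] = (011001100110011)·(010001100101000) mod 2 = 0+1+0+0+0+1+1+0+0+1+0+0+0+0+0 mod 2 = 0
  s[2] = (000111100001111)·(010001100101000) mod 2 = 0+0+0+0+0+1+1+0+0+0+0+1+0+0+0 mod 2 = 1
  s[3] = (000000011111111)·(010001100101000) mod 2 = 0+0+0+0+0+0+0+0+0+1+0+1+0+0+0 mod 2 = 0
Syndrome = 1010
Column 5 of H equals this syndrome → error at bit 5 (1-indexed).
Flip bit 5: 010001100101000 → 010011100101000
Extract data bits at positions {3,5,6,7,9,10,11,12,13,14,15}: 01110101000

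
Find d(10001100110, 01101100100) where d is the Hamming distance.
XOR = 11100000010, count of 1s = 4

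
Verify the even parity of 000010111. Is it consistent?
Sum of all bits: 0+0+0+0+1+0+1+1+1 = 4; 4 mod 2 = 0. Result is 0 → valid parity.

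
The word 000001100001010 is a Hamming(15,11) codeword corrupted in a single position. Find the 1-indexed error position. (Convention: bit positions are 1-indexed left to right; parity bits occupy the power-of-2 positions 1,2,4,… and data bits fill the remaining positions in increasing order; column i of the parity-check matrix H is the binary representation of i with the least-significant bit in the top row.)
Syndrome s = H · r^T (mod 2), r = 000001100001010:
  s[0] = (101010101010101)·(000001100001010) mod 2 = 0+0+0+0+0+0+1+0+0+0+0+0+0+0+0 mod 2 = 1
  s[1] = (011001100110011)·(000001100001010) mod 2 = 0+0+0+0+0+1+1+0+0+0+0+0+0+1+0 mod 2 = 1
  s[2] = (000111100001111)·(000001100001010) mod 2 = 0+0+0+0+0+1+1+0+0+0+0+1+0+1+0 mod 2 = 0
  s[3] = (000000011111111)·(000001100001010) mod 2 = 0+0+0+0+0+0+0+0+0+0+0+1+0+1+0 mod 2 = 0
Syndrome = 1100
Column i of H is the binary representation of i, so the syndrome is the binary index of the flipped bit.
Read s = 1100 with s[0] as LSB: 1·2^0 + 1·2^1 + 0·2^2 + 0·2^3 = 3.
Error is at bit position 3.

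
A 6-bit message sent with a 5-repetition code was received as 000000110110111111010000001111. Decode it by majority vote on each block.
Split into 5-bit blocks and majority-vote each:
  block 1 = 00000: 0 ones, 5 zeros → 0
  block 2 = 01101: 3 ones, 2 zeros → 1
  block 3 = 10111: 4 ones, 1 zeros → 1
  block 4 = 11101: 4 ones, 1 zeros → 1
  block 5 = 00000: 0 ones, 5 zeros → 0
  block 6 = 01111: 4 ones, 1 zeros → 1
Decoded = 011101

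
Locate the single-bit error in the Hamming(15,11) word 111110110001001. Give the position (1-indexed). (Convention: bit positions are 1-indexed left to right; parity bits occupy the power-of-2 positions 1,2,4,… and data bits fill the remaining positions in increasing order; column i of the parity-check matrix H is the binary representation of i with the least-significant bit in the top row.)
Syndrome s = H · r^T (mod 2), r = 111110110001001:
  s[0] = (101010101010101)·(111110110001001) mod 2 = 1+0+1+0+1+0+1+0+0+0+0+0+0+0+1 mod 2 = 1
  s[1] = (011001100110011)·(111110110001001) mod 2 = 0+1+1+0+0+0+1+0+0+0+0+0+0+0+1 mod 2 = 0
  s[2] = (000111100001111)·(111110110001001) mod 2 = 0+0+0+1+1+0+1+0+0+0+0+1+0+0+1 mod 2 = 1
  s[3] = (000000011111111)·(111110110001001) mod 2 = 0+0+0+0+0+0+0+1+0+0+0+1+0+0+1 mod 2 = 1
Syndrome = 1011
Column i of H is the binary representation of i, so the syndrome is the binary index of the flipped bit.
Read s = 1011 with s[0] as LSB: 1·2^0 + 0·2^1 + 1·2^2 + 1·2^3 = 13.
Error is at bit position 13.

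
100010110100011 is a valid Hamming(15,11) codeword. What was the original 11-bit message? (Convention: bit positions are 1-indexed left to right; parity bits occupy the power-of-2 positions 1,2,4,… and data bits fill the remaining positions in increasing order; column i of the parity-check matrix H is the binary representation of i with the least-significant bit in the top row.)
Parity bits occupy power-of-2 positions; data bits are at positions {3,5,6,7,9,10,11,12,13,14,15} (1-indexed).
Extract: c[3]=0 c[5]=1 c[6]=0 c[7]=1 c[9]=0 c[10]=1 c[11]=0 c[12]=0 c[13]=0 c[14]=1 c[15]=1
Data = 01010100011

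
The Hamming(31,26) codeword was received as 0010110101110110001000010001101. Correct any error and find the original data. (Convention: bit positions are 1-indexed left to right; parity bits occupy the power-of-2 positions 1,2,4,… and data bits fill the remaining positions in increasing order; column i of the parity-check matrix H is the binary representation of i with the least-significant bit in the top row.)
Syndrome s = H · r^T (mod 2), r = 0010110101110110001000010001101:
  s[0] = (1010101010101010101010101010101)·(0010110101110110001000010001101) mod 2 = 0+0+1+0+1+0+0+0+0+0+1+0+0+0+1+0+0+0+1+0+0+0+0+0+0+0+0+0+1+0+1 mod 2 = 1
  s[1] = (0110011001100110011001100110011)·(0010110101110110001000010001101) mod 2 = 0+0+1+0+0+1+0+0+0+1+1+0+0+1+1+0+0+0+1+0+0+0+0+0+0+0+0+0+0+0+1 mod 2 = 0
  s[2] = (0001111000011110000111100001111)·(0010110101110110001000010001101) mod 2 = 0+0+0+0+1+1+0+0+0+0+0+1+0+1+1+0+0+0+0+0+0+0+0+0+0+0+0+1+1+0+1 mod 2 = 0
  s[3] = (0000000111111110000000011111111)·(0010110101110110001000010001101) mod 2 = 0+0+0+0+0+0+0+1+0+1+1+1+0+1+1+0+0+0+0+0+0+0+0+1+0+0+0+1+1+0+1 mod 2 = 0
  s[4] = (0000000000000001111111111111111)·(0010110101110110001000010001101) mod 2 = 0+0+0+0+0+0+0+0+0+0+0+0+0+0+0+0+0+0+1+0+0+0+0+1+0+0+0+1+1+0+1 mod 2 = 1
Syndrome = 10001
Column 17 of H equals this syndrome → error at bit 17 (1-indexed).
Flip bit 17: 0010110101110110001000010001101 → 0010110101110110101000010001101
Extract data bits at positions {3,5,6,7,9,10,11,12,13,14,15,17,18,19,20,21,22,23,24,25,26,27,28,29,30,31}: 11100111011101000010001101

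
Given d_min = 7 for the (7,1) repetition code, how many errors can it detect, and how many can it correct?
Detection only: up to d_min − 1 = 6 errors.
Correction: up to ⌊(d_min − 1)/2⌋ = ⌊6/2⌋ = 3 errors.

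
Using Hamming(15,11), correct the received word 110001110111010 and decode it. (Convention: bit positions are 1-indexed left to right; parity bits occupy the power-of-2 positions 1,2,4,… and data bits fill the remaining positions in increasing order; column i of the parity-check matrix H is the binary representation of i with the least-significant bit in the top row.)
Syndrome s = H · r^T (mod 2), r = 110001110111010:
  s[0] = (101010101010101)·(110001110111010) mod 2 = 1+0+0+0+0+0+1+0+0+0+1+0+0+0+0 mod 2 = 1
  s[1] = (011001100110011)·(110001110111010) mod 2 = 0+1+0+0+0+1+1+0+0+1+1+0+0+1+0 mod 2 = 0
  s[2] = (000111100001111)·(110001110111010) mod 2 = 0+0+0+0+0+1+1+0+0+0+0+1+0+1+0 mod 2 = 0
  s[3] = (000000011111111)·(110001110111010) mod 2 = 0+0+0+0+0+0+0+1+0+1+1+1+0+1+0 mod 2 = 1
Syndrome = 1001
Column 9 of H equals this syndrome → error at bit 9 (1-indexed).
Flip bit 9: 110001110111010 → 110001111111010
Extract data bits at positions {3,5,6,7,9,10,11,12,13,14,15}: 00111111010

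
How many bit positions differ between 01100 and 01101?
XOR = 00001, count of 1s = 1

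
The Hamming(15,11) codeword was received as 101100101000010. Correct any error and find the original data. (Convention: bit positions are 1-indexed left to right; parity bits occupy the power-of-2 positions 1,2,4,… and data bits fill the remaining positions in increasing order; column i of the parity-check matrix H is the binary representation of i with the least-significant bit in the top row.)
Syndrome s = H · r^T (mod 2), r = 101100101000010:
  s[0] = (101010101010101)·(101100101000010) mod 2 = 1+0+1+0+0+0+1+0+1+0+0+0+0+0+0 mod 2 = 0
  s[1] = (011001100110011)·(101100101000010) mod 2 = 0+0+1+0+0+0+1+0+0+0+0+0+0+1+0 mod 2 = 1
  s[2] = (000111100001111)·(101100101000010) mod 2 = 0+0+0+1+0+0+1+0+0+0+0+0+0+1+0 mod 2 = 1
  s[3] = (000000011111111)·(101100101000010) mod 2 = 0+0+0+0+0+0+0+0+1+0+0+0+0+1+0 mod 2 = 0
Syndrome = 0110
Column 6 of H equals this syndrome → error at bit 6 (1-indexed).
Flip bit 6: 101100101000010 → 101101101000010
Extract data bits at positions {3,5,6,7,9,10,11,12,13,14,15}: 10111000010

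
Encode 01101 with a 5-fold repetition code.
Repeat each bit 5× and concatenate:
0→00000  1→11111  1→11111  0→00000  1→11111
Codeword = 0000011111111110000011111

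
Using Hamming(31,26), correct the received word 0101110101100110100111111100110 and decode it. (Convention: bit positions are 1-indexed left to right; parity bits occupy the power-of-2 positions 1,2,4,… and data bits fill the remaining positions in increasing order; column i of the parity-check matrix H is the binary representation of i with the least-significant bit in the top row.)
Syndrome s = H · r^T (mod 2), r = 0101110101100110100111111100110:
  s[0] = (1010101010101010101010101010101)·(0101110101100110100111111100110) mod 2 = 0+0+0+0+1+0+0+0+0+0+1+0+0+0+1+0+1+0+0+0+1+0+1+0+1+0+0+0+1+0+0 mod 2 = 0
  s[1] = (0110011001100110011001100110011)·(0101110101100110100111111100110) mod 2 = 0+1+0+0+0+1+0+0+0+1+1+0+0+1+1+0+0+0+0+0+0+1+1+0+0+1+0+0+0+1+0 mod 2 = 0
  s[2] = (0001111000011110000111100001111)·(0101110101100110100111111100110) mod 2 = 0+0+0+1+1+1+0+0+0+0+0+0+0+1+1+0+0+0+0+1+1+1+1+0+0+0+0+0+1+1+0 mod 2 = 1
  s[3] = (0000000111111110000000011111111)·(0101110101100110100111111100110) mod 2 = 0+0+0+0+0+0+0+1+0+1+1+0+0+1+1+0+0+0+0+0+0+0+0+1+1+1+0+0+1+1+0 mod 2 = 0
  s[4] = (0000000000000001111111111111111)·(0101110101100110100111111100110) mod 2 = 0+0+0+0+0+0+0+0+0+0+0+0+0+0+0+0+1+0+0+1+1+1+1+1+1+1+0+0+1+1+0 mod 2 = 0
Syndrome = 00100
Column 4 of H equals this syndrome → error at bit 4 (1-indexed).
Flip bit 4: 0101110101100110100111111100110 → 0100110101100110100111111100110
Extract data bits at positions {3,5,6,7,9,10,11,12,13,14,15,17,18,19,20,21,22,23,24,25,26,27,28,29,30,31}: 01100110011100111111100110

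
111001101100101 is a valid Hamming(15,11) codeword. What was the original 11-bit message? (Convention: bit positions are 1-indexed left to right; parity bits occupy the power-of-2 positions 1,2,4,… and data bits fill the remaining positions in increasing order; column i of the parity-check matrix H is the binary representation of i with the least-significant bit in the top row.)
Parity bits occupy power-of-2 positions; data bits are at positions {3,5,6,7,9,10,11,12,13,14,15} (1-indexed).
Extract: c[3]=1 c[5]=0 c[6]=1 c[7]=1 c[9]=1 c[10]=1 c[11]=0 c[12]=0 c[13]=1 c[14]=0 c[15]=1
Data = 10111100101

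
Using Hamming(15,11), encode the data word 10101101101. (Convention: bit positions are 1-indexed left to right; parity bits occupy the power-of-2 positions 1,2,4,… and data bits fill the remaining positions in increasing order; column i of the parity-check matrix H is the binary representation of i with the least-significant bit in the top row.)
Codeword c = d · G (mod 2), d = 10101101101:
  c[0] = d·G[:,0] = (10101101101)·(11011010101) mod 2 = 1+0+0+0+1+0+0+0+1+0+1 mod 2 = 0
  c[1] = d·G[:,1] = (10101101101)·(10110110011) mod 2 = 1+0+1+0+0+1+0+0+0+0+1 mod 2 = 0
  c[2] = d·G[:,2] = (10101101101)·(10000000000) mod 2 = 1+0+0+0+0+0+0+0+0+0+0 mod 2 = 1
  c[3] = d·G[:,3] = (10101101101)·(01110001111) mod 2 = 0+0+1+0+0+0+0+1+1+0+1 mod 2 = 0
  c[4] = d·G[:,4] = (10101101101)·(01000000000) mod 2 = 0+0+0+0+0+0+0+0+0+0+0 mod 2 = 0
  c[5] = d·G[:,5] = (10101101101)·(00100000000) mod 2 = 0+0+1+0+0+0+0+0+0+0+0 mod 2 = 1
  c[6] = d·G[:,6] = (10101101101)·(00010000000) mod 2 = 0+0+0+0+0+0+0+0+0+0+0 mod 2 = 0
  c[7] = d·G[:,7] = (10101101101)·(00001111111) mod 2 = 0+0+0+0+1+1+0+1+1+0+1 mod 2 = 1
  c[8] = d·G[:,8] = (10101101101)·(00001000000) mod 2 = 0+0+0+0+1+0+0+0+0+0+0 mod 2 = 1
  c[9] = d·G[:,9] = (10101101101)·(00000100000) mod 2 = 0+0+0+0+0+1+0+0+0+0+0 mod 2 = 1
  c[10] = d·G[:,10] = (10101101101)·(00000010000) mod 2 = 0+0+0+0+0+0+0+0+0+0+0 mod 2 = 0
  c[11] = d·G[:,11] = (10101101101)·(00000001000) mod 2 = 0+0+0+0+0+0+0+1+0+0+0 mod 2 = 1
  c[12] = d·G[:,12] = (10101101101)·(00000000100) mod 2 = 0+0+0+0+0+0+0+0+1+0+0 mod 2 = 1
  c[13] = d·G[:,13] = (10101101101)·(00000000010) mod 2 = 0+0+0+0+0+0+0+0+0+0+0 mod 2 = 0
  c[14] = d·G[:,14] = (10101101101)·(00000000001) mod 2 = 0+0+0+0+0+0+0+0+0+0+1 mod 2 = 1
Codeword = 001001011101101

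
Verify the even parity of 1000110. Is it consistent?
Sum of all bits: 1+0+0+0+1+1+0 = 3; 3 mod 2 = 1. Result is 1 → parity error detected.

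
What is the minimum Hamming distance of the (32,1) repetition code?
d_min = 32 (the only two codewords are 0…0 and 1…1, differing in all 32 positions).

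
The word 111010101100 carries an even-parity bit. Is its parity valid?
Sum of all bits: 1+1+1+0+1+0+1+0+1+1+0+0 = 7; 7 mod 2 = 1. Result is 1 → parity error detected.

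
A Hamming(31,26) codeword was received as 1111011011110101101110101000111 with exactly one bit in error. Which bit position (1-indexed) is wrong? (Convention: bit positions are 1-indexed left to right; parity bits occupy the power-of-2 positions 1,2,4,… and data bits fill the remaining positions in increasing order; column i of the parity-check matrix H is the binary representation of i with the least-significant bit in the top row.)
Syndrome s = H · r^T (mod 2), r = 1111011011110101101110101000111:
  s[0] = (1010101010101010101010101010101)·(1111011011110101101110101000111) mod 2 = 1+0+1+0+0+0+1+0+1+0+1+0+0+0+0+0+1+0+1+0+1+0+1+0+1+0+0+0+1+0+1 mod 2 = 0
  s[1] = (0110011001100110011001100110011)·(1111011011110101101110101000111) mod 2 = 0+1+1+0+0+1+1+0+0+1+1+0+0+1+0+0+0+0+1+0+0+0+1+0+0+0+0+0+0+1+1 mod 2 = 1
  s[2] = (0001111000011110000111100001111)·(1111011011110101101110101000111) mod 2 = 0+0+0+1+0+1+1+0+0+0+0+1+0+1+0+0+0+0+0+1+1+0+1+0+0+0+0+0+1+1+1 mod 2 = 1
  s[3] = (0000000111111110000000011111111)·(1111011011110101101110101000111) mod 2 = 0+0+0+0+0+0+0+0+1+1+1+1+0+1+0+0+0+0+0+0+0+0+0+0+1+0+0+0+1+1+1 mod 2 = 1
  s[4] = (0000000000000001111111111111111)·(1111011011110101101110101000111) mod 2 = 0+0+0+0+0+0+0+0+0+0+0+0+0+0+0+1+1+0+1+1+1+0+1+0+1+0+0+0+1+1+1 mod 2 = 0
Syndrome = 01110
Column i of H is the binary representation of i, so the syndrome is the binary index of the flipped bit.
Read s = 01110 with s[0] as LSB: 0·2^0 + 1·2^1 + 1·2^2 + 1·2^3 + 0·2^4 = 14.
Error is at bit position 14.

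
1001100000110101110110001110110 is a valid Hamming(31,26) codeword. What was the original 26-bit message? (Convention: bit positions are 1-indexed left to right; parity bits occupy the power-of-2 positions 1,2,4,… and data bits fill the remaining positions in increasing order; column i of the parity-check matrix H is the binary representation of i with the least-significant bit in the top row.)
Parity bits occupy power-of-2 positions; data bits are at positions {3,5,6,7,9,10,11,12,13,14,15,17,18,19,20,21,22,23,24,25,26,27,28,29,30,31} (1-indexed).
Extract: c[3]=0 c[5]=1 c[6]=0 c[7]=0 c[9]=0 c[10]=0 c[11]=1 c[12]=1 c[13]=0 c[14]=1 c[15]=0 c[17]=1 c[18]=1 c[19]=0 c[20]=1 c[21]=1 c[22]=0 c[23]=0 c[24]=0 c[25]=1 c[26]=1 c[27]=1 c[28]=0 c[29]=1 c[30]=1 c[31]=0
Data = 01000011010110110001110110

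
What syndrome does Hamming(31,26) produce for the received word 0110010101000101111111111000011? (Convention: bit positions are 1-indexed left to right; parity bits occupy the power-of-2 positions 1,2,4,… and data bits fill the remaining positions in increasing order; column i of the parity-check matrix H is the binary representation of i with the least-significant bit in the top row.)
Syndrome s = H · r^T (mod 2), r = 0110010101000101111111111000011:
  s[0] = (1010101010101010101010101010101)·(0110010101000101111111111000011) mod 2 = 0+0+1+0+0+0+0+0+0+0+0+0+0+0+0+0+1+0+1+0+1+0+1+0+1+0+0+0+0+0+1 mod 2 = 1
  s[1] = (0110011001100110011001100110011)·(0110010101000101111111111000011) mod 2 = 0+1+1+0+0+1+0+0+0+1+0+0+0+1+0+0+0+1+1+0+0+1+1+0+0+0+0+0+0+1+1 mod 2 = 1
  s[2] = (0001111000011110000111100001111)·(0110010101000101111111111000011) mod 2 = 0+0+0+0+0+1+0+0+0+0+0+0+0+1+0+0+0+0+0+1+1+1+1+0+0+0+0+0+0+1+1 mod 2 = 0
  s[3] = (0000000111111110000000011111111)·(0110010101000101111111111000011) mod 2 = 0+0+0+0+0+0+0+1+0+1+0+0+0+1+0+0+0+0+0+0+0+0+0+1+1+0+0+0+0+1+1 mod 2 = 1
  s[4] = (0000000000000001111111111111111)·(0110010101000101111111111000011) mod 2 = 0+0+0+0+0+0+0+0+0+0+0+0+0+0+0+1+1+1+1+1+1+1+1+1+1+0+0+0+0+1+1 mod 2 = 0
Syndrome = 11010
Non-zero syndrome: error at position 11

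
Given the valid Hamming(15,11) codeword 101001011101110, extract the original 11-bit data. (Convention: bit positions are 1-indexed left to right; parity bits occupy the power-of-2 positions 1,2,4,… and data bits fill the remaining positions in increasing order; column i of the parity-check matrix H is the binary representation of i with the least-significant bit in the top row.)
Parity bits occupy power-of-2 positions; data bits are at positions {3,5,6,7,9,10,11,12,13,14,15} (1-indexed).
Extract: c[3]=1 c[5]=0 c[6]=1 c[7]=0 c[9]=1 c[10]=1 c[11]=0 c[12]=1 c[13]=1 c[14]=1 c[15]=0
Data = 10101101110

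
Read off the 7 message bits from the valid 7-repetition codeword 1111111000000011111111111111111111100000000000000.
Split into 7-bit blocks: 1111111 0000000 1111111 1111111 1111111 0000000 0000000
Data = 1011100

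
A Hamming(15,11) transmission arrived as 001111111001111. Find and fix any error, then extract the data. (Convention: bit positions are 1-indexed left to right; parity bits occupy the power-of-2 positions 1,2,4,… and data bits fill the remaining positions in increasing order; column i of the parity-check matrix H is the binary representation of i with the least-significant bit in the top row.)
Syndrome s = H · r^T (mod 2), r = 001111111001111:
  s[0] = (101010101010101)·(001111111001111) mod 2 = 0+0+1+0+1+0+1+0+1+0+0+0+1+0+1 mod 2 = 0
  s[1] = (011001100110011)·(001111111001111) mod 2 = 0+0+1+0+0+1+1+0+0+0+0+0+0+1+1 mod 2 = 1
  s[2] = (000111100001111)·(001111111001111) mod 2 = 0+0+0+1+1+1+1+0+0+0+0+1+1+1+1 mod 2 = 0
  s[3] = (000000011111111)·(001111111001111) mod 2 = 0+0+0+0+0+0+0+1+1+0+0+1+1+1+1 mod 2 = 0
Syndrome = 0100
Column 2 of H equals this syndrome → error at bit 2 (1-indexed).
Flip bit 2: 001111111001111 → 011111111001111
Extract data bits at positions {3,5,6,7,9,10,11,12,13,14,15}: 11111001111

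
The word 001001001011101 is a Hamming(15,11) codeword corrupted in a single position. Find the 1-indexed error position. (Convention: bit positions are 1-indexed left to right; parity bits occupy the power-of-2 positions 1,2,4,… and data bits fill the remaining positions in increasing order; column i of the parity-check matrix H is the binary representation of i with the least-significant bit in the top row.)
Syndrome s = H · r^T (mod 2), r = 001001001011101:
  s[0] = (101010101010101)·(001001001011101) mod 2 = 0+0+1+0+0+0+0+0+1+0+1+0+1+0+1 mod 2 = 1
  s[1] = (011001100110011)·(001001001011101) mod 2 = 0+0+1+0+0+1+0+0+0+0+1+0+0+0+1 mod 2 = 0
  s[2] = (000111100001111)·(001001001011101) mod 2 = 0+0+0+0+0+1+0+0+0+0+0+1+1+0+1 mod 2 = 0
  s[3] = (000000011111111)·(001001001011101) mod 2 = 0+0+0+0+0+0+0+0+1+0+1+1+1+0+1 mod 2 = 1
Syndrome = 1001
Column i of H is the binary representation of i, so the syndrome is the binary index of the flipped bit.
Read s = 1001 with s[0] as LSB: 1·2^0 + 0·2^1 + 0·2^2 + 1·2^3 = 9.
Error is at bit position 9.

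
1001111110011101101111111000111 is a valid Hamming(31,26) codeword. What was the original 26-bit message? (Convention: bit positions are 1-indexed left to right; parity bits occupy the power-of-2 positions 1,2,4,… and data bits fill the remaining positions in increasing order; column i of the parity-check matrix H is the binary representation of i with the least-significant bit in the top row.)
Parity bits occupy power-of-2 positions; data bits are at positions {3,5,6,7,9,10,11,12,13,14,15,17,18,19,20,21,22,23,24,25,26,27,28,29,30,31} (1-indexed).
Extract: c[3]=0 c[5]=1 c[6]=1 c[7]=1 c[9]=1 c[10]=0 c[11]=0 c[12]=1 c[13]=1 c[14]=1 c[15]=0 c[17]=1 c[18]=0 c[19]=1 c[20]=1 c[21]=1 c[22]=1 c[23]=1 c[24]=1 c[25]=1 c[26]=0 c[27]=0 c[28]=0 c[29]=1 c[30]=1 c[31]=1
Data = 01111001110101111111000111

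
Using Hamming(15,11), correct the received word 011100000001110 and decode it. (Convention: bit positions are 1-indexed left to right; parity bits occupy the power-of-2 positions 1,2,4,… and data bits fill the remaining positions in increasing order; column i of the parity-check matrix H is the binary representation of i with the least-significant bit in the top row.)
Syndrome s = H · r^T (mod 2), r = 011100000001110:
  s[0] = (101010101010101)·(011100000001110) mod 2 = 0+0+1+0+0+0+0+0+0+0+0+0+1+0+0 mod 2 = 0
  s[1] = (011001100110011)·(011100000001110) mod 2 = 0+1+1+0+0+0+0+0+0+0+0+0+0+1+0 mod 2 = 1
  s[2] = (000111100001111)·(011100000001110) mod 2 = 0+0+0+1+0+0+0+0+0+0+0+1+1+1+0 mod 2 = 0
  s[3] = (000000011111111)·(011100000001110) mod 2 = 0+0+0+0+0+0+0+0+0+0+0+1+1+1+0 mod 2 = 1
Syndrome = 0101
Column 10 of H equals this syndrome → error at bit 10 (1-indexed).
Flip bit 10: 011100000001110 → 011100000101110
Extract data bits at positions {3,5,6,7,9,10,11,12,13,14,15}: 10000101110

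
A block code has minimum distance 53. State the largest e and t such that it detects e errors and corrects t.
(a) Detection requires d_min ≥ e+1, so e ≤ d_min − 1 = 52.
(b) Correction requires d_min ≥ 2t+1, so t ≤ ⌊(d_min − 1)/2⌋ = ⌊52/2⌋ = 26.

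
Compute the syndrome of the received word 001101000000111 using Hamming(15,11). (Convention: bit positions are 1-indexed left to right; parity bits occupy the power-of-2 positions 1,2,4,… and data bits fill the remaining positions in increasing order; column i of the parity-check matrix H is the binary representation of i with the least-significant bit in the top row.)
Syndrome s = H · r^T (mod 2), r = 001101000000111:
  s[0] = (101010101010101)·(001101000000111) mod 2 = 0+0+1+0+0+0+0+0+0+0+0+0+1+0+1 mod 2 = 1
  s[1] = (011001100110011)·(001101000000111) mod 2 = 0+0+1+0+0+1+0+0+0+0+0+0+0+1+1 mod 2 = 0
  s[2] = (000111100001111)·(001101000000111) mod 2 = 0+0+0+1+0+1+0+0+0+0+0+0+1+1+1 mod 2 = 1
  s[3] = (000000011111111)·(001101000000111) mod 2 = 0+0+0+0+0+0+0+0+0+0+0+0+1+1+1 mod 2 = 1
Syndrome = 1011
Non-zero syndrome: error at position 13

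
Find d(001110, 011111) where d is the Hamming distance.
XOR = 010001, count of 1s = 2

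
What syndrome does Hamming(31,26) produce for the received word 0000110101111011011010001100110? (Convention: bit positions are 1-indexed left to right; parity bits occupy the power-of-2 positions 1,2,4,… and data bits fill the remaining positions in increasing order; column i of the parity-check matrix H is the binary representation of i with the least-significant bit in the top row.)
Syndrome s = H · r^T (mod 2), r = 0000110101111011011010001100110:
  s[0] = (1010101010101010101010101010101)·(0000110101111011011010001100110) mod 2 = 0+0+0+0+1+0+0+0+0+0+1+0+1+0+1+0+0+0+1+0+1+0+0+0+1+0+0+0+1+0+0 mod 2 = 0
  s[1] = (0110011001100110011001100110011)·(0000110101111011011010001100110) mod 2 = 0+0+0+0+0+1+0+0+0+1+1+0+0+0+1+0+0+1+1+0+0+0+0+0+0+1+0+0+0+1+0 mod 2 = 0
  s[2] = (0001111000011110000111100001111)·(0000110101111011011010001100110) mod 2 = 0+0+0+0+1+1+0+0+0+0+0+1+1+0+1+0+0+0+0+0+1+0+0+0+0+0+0+0+1+1+0 mod 2 = 0
  s[3] = (0000000111111110000000011111111)·(0000110101111011011010001100110) mod 2 = 0+0+0+0+0+0+0+1+0+1+1+1+1+0+1+0+0+0+0+0+0+0+0+0+1+1+0+0+1+1+0 mod 2 = 0
  s[4] = (0000000000000001111111111111111)·(0000110101111011011010001100110) mod 2 = 0+0+0+0+0+0+0+0+0+0+0+0+0+0+0+1+0+1+1+0+1+0+0+0+1+1+0+0+1+1+0 mod 2 = 0
Syndrome = 00000
s = 0: no error detected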